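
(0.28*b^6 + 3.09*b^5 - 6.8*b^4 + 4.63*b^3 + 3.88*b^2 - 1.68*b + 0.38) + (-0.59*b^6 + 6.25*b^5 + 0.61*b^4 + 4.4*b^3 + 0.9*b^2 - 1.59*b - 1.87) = -0.31*b^6 + 9.34*b^5 - 6.19*b^4 + 9.03*b^3 + 4.78*b^2 - 3.27*b - 1.49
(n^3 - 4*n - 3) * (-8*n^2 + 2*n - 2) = -8*n^5 + 2*n^4 + 30*n^3 + 16*n^2 + 2*n + 6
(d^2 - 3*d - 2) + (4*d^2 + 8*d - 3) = 5*d^2 + 5*d - 5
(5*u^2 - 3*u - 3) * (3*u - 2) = 15*u^3 - 19*u^2 - 3*u + 6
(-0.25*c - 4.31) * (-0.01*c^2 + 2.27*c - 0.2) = 0.0025*c^3 - 0.5244*c^2 - 9.7337*c + 0.862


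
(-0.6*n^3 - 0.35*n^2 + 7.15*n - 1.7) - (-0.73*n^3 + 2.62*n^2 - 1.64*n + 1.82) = 0.13*n^3 - 2.97*n^2 + 8.79*n - 3.52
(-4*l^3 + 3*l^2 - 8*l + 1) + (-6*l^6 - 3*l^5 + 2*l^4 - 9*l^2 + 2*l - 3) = -6*l^6 - 3*l^5 + 2*l^4 - 4*l^3 - 6*l^2 - 6*l - 2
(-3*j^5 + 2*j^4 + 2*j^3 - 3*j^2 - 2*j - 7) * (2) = -6*j^5 + 4*j^4 + 4*j^3 - 6*j^2 - 4*j - 14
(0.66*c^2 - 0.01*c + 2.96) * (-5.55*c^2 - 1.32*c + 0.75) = -3.663*c^4 - 0.8157*c^3 - 15.9198*c^2 - 3.9147*c + 2.22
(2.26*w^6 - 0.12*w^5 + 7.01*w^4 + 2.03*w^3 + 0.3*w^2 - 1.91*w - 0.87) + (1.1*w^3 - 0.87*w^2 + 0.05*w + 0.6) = 2.26*w^6 - 0.12*w^5 + 7.01*w^4 + 3.13*w^3 - 0.57*w^2 - 1.86*w - 0.27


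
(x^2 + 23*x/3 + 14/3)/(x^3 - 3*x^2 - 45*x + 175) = (x + 2/3)/(x^2 - 10*x + 25)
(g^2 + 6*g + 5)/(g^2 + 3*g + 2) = (g + 5)/(g + 2)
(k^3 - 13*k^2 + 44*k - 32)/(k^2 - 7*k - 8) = (k^2 - 5*k + 4)/(k + 1)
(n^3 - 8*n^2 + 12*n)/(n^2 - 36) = n*(n - 2)/(n + 6)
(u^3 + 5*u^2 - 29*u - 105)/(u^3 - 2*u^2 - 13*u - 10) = (u^2 + 10*u + 21)/(u^2 + 3*u + 2)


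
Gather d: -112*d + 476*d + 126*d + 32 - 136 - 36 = 490*d - 140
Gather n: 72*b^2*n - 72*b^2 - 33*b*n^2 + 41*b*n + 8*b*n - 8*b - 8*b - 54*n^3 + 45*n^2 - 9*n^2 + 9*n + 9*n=-72*b^2 - 16*b - 54*n^3 + n^2*(36 - 33*b) + n*(72*b^2 + 49*b + 18)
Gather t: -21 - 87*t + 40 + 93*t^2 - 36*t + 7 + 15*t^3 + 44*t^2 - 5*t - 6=15*t^3 + 137*t^2 - 128*t + 20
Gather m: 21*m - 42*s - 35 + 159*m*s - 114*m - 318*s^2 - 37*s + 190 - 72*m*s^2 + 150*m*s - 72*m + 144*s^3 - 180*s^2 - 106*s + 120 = m*(-72*s^2 + 309*s - 165) + 144*s^3 - 498*s^2 - 185*s + 275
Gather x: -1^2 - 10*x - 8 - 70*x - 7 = -80*x - 16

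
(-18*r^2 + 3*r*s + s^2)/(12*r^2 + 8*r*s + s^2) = (-3*r + s)/(2*r + s)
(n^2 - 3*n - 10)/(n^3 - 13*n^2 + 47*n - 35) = (n + 2)/(n^2 - 8*n + 7)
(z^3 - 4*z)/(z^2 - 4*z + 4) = z*(z + 2)/(z - 2)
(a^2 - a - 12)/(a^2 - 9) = (a - 4)/(a - 3)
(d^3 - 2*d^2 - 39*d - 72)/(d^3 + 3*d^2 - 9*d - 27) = (d - 8)/(d - 3)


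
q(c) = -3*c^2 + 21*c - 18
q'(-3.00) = 39.00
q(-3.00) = -108.00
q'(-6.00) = 57.00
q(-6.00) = -252.00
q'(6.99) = -20.94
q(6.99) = -17.79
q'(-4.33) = 46.98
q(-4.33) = -165.18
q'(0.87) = 15.78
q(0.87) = -2.00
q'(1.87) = 9.78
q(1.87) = 10.78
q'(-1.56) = 30.36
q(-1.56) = -58.06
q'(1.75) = 10.50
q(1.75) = 9.56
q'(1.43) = 12.42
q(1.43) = 5.90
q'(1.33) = 13.02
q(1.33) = 4.62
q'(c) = 21 - 6*c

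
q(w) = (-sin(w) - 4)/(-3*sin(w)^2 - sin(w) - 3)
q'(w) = (6*sin(w)*cos(w) + cos(w))*(-sin(w) - 4)/(-3*sin(w)^2 - sin(w) - 3)^2 - cos(w)/(-3*sin(w)^2 - sin(w) - 3)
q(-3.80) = 0.97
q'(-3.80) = 0.59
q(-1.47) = 0.60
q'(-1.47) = 0.08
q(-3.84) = 0.95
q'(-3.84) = 0.57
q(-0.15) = 1.32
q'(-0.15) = 0.29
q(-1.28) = 0.63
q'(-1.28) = 0.24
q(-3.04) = 1.33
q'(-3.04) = -0.16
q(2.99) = 1.29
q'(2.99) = 0.45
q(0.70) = 0.95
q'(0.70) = -0.57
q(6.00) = 1.26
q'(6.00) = 0.60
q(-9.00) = 1.16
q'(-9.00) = -0.80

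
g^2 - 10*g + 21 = (g - 7)*(g - 3)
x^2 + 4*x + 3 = (x + 1)*(x + 3)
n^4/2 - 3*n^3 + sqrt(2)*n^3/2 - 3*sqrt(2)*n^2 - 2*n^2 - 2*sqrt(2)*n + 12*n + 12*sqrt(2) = (n/2 + 1)*(n - 6)*(n - 2)*(n + sqrt(2))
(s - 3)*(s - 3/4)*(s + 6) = s^3 + 9*s^2/4 - 81*s/4 + 27/2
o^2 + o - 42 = (o - 6)*(o + 7)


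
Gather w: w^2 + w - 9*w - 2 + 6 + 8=w^2 - 8*w + 12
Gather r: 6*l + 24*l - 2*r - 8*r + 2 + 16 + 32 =30*l - 10*r + 50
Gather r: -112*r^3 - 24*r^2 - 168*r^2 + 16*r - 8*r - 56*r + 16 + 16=-112*r^3 - 192*r^2 - 48*r + 32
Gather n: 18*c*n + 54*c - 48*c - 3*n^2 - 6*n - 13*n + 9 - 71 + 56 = 6*c - 3*n^2 + n*(18*c - 19) - 6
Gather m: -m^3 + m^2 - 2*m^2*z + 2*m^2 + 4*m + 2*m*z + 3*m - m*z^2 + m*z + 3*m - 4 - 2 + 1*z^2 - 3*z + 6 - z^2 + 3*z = -m^3 + m^2*(3 - 2*z) + m*(-z^2 + 3*z + 10)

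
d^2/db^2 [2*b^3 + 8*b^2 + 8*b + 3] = 12*b + 16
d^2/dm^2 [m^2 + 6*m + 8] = 2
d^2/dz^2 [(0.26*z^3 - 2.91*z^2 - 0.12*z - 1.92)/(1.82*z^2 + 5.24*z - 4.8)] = (2.1316282072803e-14*z^4 + 73.529872*z^3 - 229.926528*z^2 - 80.211456*z - 279.112704)/(6.028568*z^6 + 52.070928*z^5 + 102.219936*z^4 - 130.782016*z^3 - 269.59104*z^2 + 362.1888*z - 110.592)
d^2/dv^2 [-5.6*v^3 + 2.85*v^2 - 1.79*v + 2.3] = 5.7 - 33.6*v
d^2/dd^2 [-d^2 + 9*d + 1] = -2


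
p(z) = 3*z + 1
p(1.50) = 5.50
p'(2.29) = 3.00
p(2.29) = 7.87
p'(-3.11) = 3.00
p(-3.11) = -8.33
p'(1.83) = 3.00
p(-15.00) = -44.00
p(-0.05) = 0.85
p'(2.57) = 3.00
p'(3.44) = 3.00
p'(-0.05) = 3.00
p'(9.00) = 3.00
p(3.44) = 11.32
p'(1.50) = 3.00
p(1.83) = 6.49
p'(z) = 3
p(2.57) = 8.71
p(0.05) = 1.15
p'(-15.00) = 3.00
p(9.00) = 28.00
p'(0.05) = 3.00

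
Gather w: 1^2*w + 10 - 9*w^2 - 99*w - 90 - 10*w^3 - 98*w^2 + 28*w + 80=-10*w^3 - 107*w^2 - 70*w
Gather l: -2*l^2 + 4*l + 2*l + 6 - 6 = -2*l^2 + 6*l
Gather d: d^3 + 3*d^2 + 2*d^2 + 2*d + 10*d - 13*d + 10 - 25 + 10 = d^3 + 5*d^2 - d - 5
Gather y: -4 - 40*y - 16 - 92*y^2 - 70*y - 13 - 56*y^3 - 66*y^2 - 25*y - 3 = -56*y^3 - 158*y^2 - 135*y - 36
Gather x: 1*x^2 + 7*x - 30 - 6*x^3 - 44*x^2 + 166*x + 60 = -6*x^3 - 43*x^2 + 173*x + 30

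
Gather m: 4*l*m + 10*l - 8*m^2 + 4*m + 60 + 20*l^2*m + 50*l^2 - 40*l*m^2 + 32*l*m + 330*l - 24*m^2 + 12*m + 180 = 50*l^2 + 340*l + m^2*(-40*l - 32) + m*(20*l^2 + 36*l + 16) + 240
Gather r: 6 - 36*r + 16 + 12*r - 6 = 16 - 24*r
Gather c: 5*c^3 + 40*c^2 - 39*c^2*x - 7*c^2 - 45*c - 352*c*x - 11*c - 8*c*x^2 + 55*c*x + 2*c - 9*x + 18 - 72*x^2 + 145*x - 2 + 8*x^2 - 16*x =5*c^3 + c^2*(33 - 39*x) + c*(-8*x^2 - 297*x - 54) - 64*x^2 + 120*x + 16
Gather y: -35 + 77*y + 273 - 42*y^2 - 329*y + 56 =-42*y^2 - 252*y + 294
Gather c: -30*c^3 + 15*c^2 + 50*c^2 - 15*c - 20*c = -30*c^3 + 65*c^2 - 35*c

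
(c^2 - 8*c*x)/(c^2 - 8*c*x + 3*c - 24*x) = c/(c + 3)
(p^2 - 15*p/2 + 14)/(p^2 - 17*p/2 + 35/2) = (p - 4)/(p - 5)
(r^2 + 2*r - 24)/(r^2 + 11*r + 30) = (r - 4)/(r + 5)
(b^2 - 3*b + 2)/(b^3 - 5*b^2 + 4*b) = (b - 2)/(b*(b - 4))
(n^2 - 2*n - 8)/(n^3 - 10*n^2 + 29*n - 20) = (n + 2)/(n^2 - 6*n + 5)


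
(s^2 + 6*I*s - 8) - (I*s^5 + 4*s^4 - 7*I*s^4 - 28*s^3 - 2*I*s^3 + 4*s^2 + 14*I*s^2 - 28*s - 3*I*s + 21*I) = -I*s^5 - 4*s^4 + 7*I*s^4 + 28*s^3 + 2*I*s^3 - 3*s^2 - 14*I*s^2 + 28*s + 9*I*s - 8 - 21*I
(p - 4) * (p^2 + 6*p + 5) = p^3 + 2*p^2 - 19*p - 20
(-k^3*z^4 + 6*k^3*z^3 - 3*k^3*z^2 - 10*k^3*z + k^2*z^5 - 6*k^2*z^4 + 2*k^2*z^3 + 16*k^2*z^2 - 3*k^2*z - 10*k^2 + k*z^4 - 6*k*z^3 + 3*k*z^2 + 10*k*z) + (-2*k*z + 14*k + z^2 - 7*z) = -k^3*z^4 + 6*k^3*z^3 - 3*k^3*z^2 - 10*k^3*z + k^2*z^5 - 6*k^2*z^4 + 2*k^2*z^3 + 16*k^2*z^2 - 3*k^2*z - 10*k^2 + k*z^4 - 6*k*z^3 + 3*k*z^2 + 8*k*z + 14*k + z^2 - 7*z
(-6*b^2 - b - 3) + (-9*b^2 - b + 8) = -15*b^2 - 2*b + 5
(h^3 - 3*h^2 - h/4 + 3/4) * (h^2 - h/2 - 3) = h^5 - 7*h^4/2 - 7*h^3/4 + 79*h^2/8 + 3*h/8 - 9/4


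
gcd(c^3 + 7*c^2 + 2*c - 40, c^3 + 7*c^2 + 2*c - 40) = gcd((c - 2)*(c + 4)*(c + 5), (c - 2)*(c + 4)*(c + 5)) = c^3 + 7*c^2 + 2*c - 40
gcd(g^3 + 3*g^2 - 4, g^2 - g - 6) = g + 2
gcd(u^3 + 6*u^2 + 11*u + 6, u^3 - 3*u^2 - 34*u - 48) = u^2 + 5*u + 6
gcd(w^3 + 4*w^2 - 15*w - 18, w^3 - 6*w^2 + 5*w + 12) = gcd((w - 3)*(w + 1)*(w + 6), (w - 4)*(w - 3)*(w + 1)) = w^2 - 2*w - 3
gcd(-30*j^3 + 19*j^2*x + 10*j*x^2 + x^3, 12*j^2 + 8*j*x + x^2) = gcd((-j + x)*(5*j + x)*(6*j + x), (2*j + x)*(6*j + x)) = 6*j + x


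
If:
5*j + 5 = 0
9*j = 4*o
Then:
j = -1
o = -9/4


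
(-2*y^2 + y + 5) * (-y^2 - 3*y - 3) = 2*y^4 + 5*y^3 - 2*y^2 - 18*y - 15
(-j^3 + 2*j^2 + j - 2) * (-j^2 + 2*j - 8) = j^5 - 4*j^4 + 11*j^3 - 12*j^2 - 12*j + 16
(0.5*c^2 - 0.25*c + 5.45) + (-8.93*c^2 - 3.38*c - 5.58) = -8.43*c^2 - 3.63*c - 0.13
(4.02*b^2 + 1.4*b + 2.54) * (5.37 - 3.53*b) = -14.1906*b^3 + 16.6454*b^2 - 1.4482*b + 13.6398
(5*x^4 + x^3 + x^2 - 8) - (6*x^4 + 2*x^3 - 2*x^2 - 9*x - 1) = -x^4 - x^3 + 3*x^2 + 9*x - 7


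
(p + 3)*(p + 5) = p^2 + 8*p + 15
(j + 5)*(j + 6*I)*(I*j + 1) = I*j^3 - 5*j^2 + 5*I*j^2 - 25*j + 6*I*j + 30*I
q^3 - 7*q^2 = q^2*(q - 7)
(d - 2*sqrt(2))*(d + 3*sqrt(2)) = d^2 + sqrt(2)*d - 12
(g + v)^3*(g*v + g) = g^4*v + g^4 + 3*g^3*v^2 + 3*g^3*v + 3*g^2*v^3 + 3*g^2*v^2 + g*v^4 + g*v^3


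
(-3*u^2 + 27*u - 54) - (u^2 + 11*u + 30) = -4*u^2 + 16*u - 84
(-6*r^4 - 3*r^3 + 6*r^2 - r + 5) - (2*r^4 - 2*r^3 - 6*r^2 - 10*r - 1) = -8*r^4 - r^3 + 12*r^2 + 9*r + 6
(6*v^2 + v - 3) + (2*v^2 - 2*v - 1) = 8*v^2 - v - 4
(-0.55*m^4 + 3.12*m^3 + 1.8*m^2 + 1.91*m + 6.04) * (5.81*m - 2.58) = -3.1955*m^5 + 19.5462*m^4 + 2.4084*m^3 + 6.4531*m^2 + 30.1646*m - 15.5832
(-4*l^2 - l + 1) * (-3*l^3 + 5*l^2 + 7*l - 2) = 12*l^5 - 17*l^4 - 36*l^3 + 6*l^2 + 9*l - 2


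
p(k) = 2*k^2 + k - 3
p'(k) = 4*k + 1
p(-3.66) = 20.13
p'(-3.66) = -13.64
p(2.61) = 13.23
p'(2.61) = 11.44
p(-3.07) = 12.78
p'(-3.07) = -11.28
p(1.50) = 3.00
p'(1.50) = 7.00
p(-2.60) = 7.92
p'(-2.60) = -9.40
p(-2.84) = 10.29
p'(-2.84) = -10.36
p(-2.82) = 10.08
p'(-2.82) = -10.28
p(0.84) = -0.75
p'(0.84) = 4.36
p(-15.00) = 432.00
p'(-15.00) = -59.00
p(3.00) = 18.00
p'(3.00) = 13.00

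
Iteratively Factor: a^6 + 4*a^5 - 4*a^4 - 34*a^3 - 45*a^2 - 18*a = (a)*(a^5 + 4*a^4 - 4*a^3 - 34*a^2 - 45*a - 18) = a*(a + 3)*(a^4 + a^3 - 7*a^2 - 13*a - 6) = a*(a - 3)*(a + 3)*(a^3 + 4*a^2 + 5*a + 2) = a*(a - 3)*(a + 2)*(a + 3)*(a^2 + 2*a + 1) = a*(a - 3)*(a + 1)*(a + 2)*(a + 3)*(a + 1)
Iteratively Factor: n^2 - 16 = (n + 4)*(n - 4)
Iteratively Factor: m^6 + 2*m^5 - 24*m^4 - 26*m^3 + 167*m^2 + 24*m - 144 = (m - 3)*(m^5 + 5*m^4 - 9*m^3 - 53*m^2 + 8*m + 48) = (m - 3)*(m + 4)*(m^4 + m^3 - 13*m^2 - m + 12) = (m - 3)*(m - 1)*(m + 4)*(m^3 + 2*m^2 - 11*m - 12) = (m - 3)^2*(m - 1)*(m + 4)*(m^2 + 5*m + 4) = (m - 3)^2*(m - 1)*(m + 4)^2*(m + 1)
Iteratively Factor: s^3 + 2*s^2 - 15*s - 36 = (s + 3)*(s^2 - s - 12) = (s - 4)*(s + 3)*(s + 3)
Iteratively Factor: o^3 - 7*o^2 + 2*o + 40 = (o + 2)*(o^2 - 9*o + 20) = (o - 4)*(o + 2)*(o - 5)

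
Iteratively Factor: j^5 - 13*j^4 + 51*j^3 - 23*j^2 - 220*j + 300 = (j - 3)*(j^4 - 10*j^3 + 21*j^2 + 40*j - 100) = (j - 5)*(j - 3)*(j^3 - 5*j^2 - 4*j + 20) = (j - 5)*(j - 3)*(j - 2)*(j^2 - 3*j - 10) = (j - 5)*(j - 3)*(j - 2)*(j + 2)*(j - 5)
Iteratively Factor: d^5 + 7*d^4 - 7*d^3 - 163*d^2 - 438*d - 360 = (d - 5)*(d^4 + 12*d^3 + 53*d^2 + 102*d + 72) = (d - 5)*(d + 2)*(d^3 + 10*d^2 + 33*d + 36) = (d - 5)*(d + 2)*(d + 3)*(d^2 + 7*d + 12) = (d - 5)*(d + 2)*(d + 3)*(d + 4)*(d + 3)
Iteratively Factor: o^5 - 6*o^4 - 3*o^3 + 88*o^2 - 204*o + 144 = (o - 3)*(o^4 - 3*o^3 - 12*o^2 + 52*o - 48) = (o - 3)^2*(o^3 - 12*o + 16) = (o - 3)^2*(o - 2)*(o^2 + 2*o - 8) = (o - 3)^2*(o - 2)^2*(o + 4)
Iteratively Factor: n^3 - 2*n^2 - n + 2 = (n - 2)*(n^2 - 1) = (n - 2)*(n - 1)*(n + 1)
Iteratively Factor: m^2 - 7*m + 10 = (m - 5)*(m - 2)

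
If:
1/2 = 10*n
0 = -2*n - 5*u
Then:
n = 1/20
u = -1/50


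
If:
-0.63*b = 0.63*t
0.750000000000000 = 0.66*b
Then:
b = 1.14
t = -1.14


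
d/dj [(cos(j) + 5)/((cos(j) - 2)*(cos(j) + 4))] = (cos(j)^2 + 10*cos(j) + 18)*sin(j)/((cos(j) - 2)^2*(cos(j) + 4)^2)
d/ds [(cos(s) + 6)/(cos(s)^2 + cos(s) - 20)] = (cos(s)^2 + 12*cos(s) + 26)*sin(s)/(cos(s)^2 + cos(s) - 20)^2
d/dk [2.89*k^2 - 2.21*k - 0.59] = 5.78*k - 2.21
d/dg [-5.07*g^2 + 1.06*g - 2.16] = 1.06 - 10.14*g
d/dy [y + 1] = 1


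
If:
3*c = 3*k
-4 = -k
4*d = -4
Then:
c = 4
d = -1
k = 4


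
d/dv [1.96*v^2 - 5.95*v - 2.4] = 3.92*v - 5.95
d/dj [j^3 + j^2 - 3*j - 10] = 3*j^2 + 2*j - 3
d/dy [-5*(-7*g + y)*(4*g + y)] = 15*g - 10*y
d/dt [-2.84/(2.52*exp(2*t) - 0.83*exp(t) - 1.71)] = (14.3136*exp(t) - 2.3572)*exp(t)/(-2.52*exp(2*t) + 0.83*exp(t) + 1.71)^2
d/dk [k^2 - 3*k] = 2*k - 3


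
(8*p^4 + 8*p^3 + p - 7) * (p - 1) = 8*p^5 - 8*p^3 + p^2 - 8*p + 7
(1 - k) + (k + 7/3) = 10/3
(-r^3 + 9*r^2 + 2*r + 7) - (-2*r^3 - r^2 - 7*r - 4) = r^3 + 10*r^2 + 9*r + 11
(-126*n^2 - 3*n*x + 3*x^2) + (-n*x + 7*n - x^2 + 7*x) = -126*n^2 - 4*n*x + 7*n + 2*x^2 + 7*x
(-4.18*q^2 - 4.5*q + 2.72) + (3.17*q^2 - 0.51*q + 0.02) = -1.01*q^2 - 5.01*q + 2.74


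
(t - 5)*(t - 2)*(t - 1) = t^3 - 8*t^2 + 17*t - 10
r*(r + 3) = r^2 + 3*r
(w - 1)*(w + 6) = w^2 + 5*w - 6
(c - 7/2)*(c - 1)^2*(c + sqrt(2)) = c^4 - 11*c^3/2 + sqrt(2)*c^3 - 11*sqrt(2)*c^2/2 + 8*c^2 - 7*c/2 + 8*sqrt(2)*c - 7*sqrt(2)/2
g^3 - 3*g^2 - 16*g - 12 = (g - 6)*(g + 1)*(g + 2)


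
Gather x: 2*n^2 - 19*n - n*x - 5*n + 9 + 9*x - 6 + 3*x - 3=2*n^2 - 24*n + x*(12 - n)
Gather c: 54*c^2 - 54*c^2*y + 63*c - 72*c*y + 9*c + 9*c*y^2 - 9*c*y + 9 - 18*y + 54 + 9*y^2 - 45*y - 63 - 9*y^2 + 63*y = c^2*(54 - 54*y) + c*(9*y^2 - 81*y + 72)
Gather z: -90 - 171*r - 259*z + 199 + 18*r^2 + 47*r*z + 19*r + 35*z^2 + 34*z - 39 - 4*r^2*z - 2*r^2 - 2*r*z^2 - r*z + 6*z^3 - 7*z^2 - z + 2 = 16*r^2 - 152*r + 6*z^3 + z^2*(28 - 2*r) + z*(-4*r^2 + 46*r - 226) + 72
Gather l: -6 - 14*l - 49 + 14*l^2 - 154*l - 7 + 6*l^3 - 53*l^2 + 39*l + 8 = 6*l^3 - 39*l^2 - 129*l - 54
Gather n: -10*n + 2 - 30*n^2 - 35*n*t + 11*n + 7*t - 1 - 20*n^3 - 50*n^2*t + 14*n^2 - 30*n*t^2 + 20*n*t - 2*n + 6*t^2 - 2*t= -20*n^3 + n^2*(-50*t - 16) + n*(-30*t^2 - 15*t - 1) + 6*t^2 + 5*t + 1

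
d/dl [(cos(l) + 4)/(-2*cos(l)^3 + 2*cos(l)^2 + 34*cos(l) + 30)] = (13*cos(l) - 11*cos(2*l) - cos(3*l) + 95)*sin(l)/(4*(-cos(l)^3 + cos(l)^2 + 17*cos(l) + 15)^2)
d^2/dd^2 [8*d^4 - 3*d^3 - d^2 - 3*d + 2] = 96*d^2 - 18*d - 2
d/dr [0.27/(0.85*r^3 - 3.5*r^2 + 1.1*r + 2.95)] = (-0.6885*r^2 + 1.89*r - 0.297)/(0.85*r^3 - 3.5*r^2 + 1.1*r + 2.95)^2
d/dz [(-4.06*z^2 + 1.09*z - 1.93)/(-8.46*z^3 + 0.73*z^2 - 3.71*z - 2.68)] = (-34.3476*z^4 + 18.4428*z^3 - 34.7165*z^2 + 24.5794*z - 10.0815)/(71.5716*z^6 - 12.3516*z^5 + 63.3061*z^4 + 39.929*z^3 + 9.8513*z^2 + 19.8856*z + 7.1824)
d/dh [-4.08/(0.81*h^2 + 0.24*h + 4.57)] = (6.6096*h + 0.9792)/(0.81*h^2 + 0.24*h + 4.57)^2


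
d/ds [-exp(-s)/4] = exp(-s)/4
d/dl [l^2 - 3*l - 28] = 2*l - 3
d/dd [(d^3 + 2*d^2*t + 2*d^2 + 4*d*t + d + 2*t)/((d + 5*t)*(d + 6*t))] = (d^4 + 22*d^3*t + 112*d^2*t^2 + 18*d^2*t - d^2 + 120*d*t^3 + 120*d*t^2 - 4*d*t + 120*t^3 + 8*t^2)/(d^4 + 22*d^3*t + 181*d^2*t^2 + 660*d*t^3 + 900*t^4)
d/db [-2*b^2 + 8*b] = 8 - 4*b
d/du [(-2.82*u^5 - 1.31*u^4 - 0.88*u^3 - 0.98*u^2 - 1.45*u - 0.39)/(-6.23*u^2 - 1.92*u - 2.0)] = (52.7058*u^6 + 37.9802*u^5 + 41.228*u^4 + 13.8592*u^3 - 1.8719*u^2 - 0.939400000000001*u + 2.1512)/(38.8129*u^4 + 23.9232*u^3 + 28.6064*u^2 + 7.68*u + 4.0)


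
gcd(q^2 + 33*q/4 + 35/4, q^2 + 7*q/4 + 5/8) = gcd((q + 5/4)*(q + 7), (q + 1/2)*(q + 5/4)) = q + 5/4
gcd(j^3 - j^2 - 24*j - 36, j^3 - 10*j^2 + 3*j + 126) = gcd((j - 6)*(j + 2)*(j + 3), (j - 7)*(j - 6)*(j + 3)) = j^2 - 3*j - 18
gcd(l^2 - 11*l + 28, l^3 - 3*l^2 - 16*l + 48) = l - 4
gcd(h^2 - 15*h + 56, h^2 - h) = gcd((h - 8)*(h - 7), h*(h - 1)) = 1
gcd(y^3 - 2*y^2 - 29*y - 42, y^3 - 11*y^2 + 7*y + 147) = y^2 - 4*y - 21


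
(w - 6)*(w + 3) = w^2 - 3*w - 18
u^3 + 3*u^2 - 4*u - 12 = (u - 2)*(u + 2)*(u + 3)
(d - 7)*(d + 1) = d^2 - 6*d - 7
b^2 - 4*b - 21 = (b - 7)*(b + 3)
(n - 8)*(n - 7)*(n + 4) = n^3 - 11*n^2 - 4*n + 224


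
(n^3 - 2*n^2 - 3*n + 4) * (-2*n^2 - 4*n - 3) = -2*n^5 + 11*n^3 + 10*n^2 - 7*n - 12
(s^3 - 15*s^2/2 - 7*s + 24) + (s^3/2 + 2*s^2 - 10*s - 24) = 3*s^3/2 - 11*s^2/2 - 17*s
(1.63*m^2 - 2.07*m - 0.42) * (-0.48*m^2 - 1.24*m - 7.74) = -0.7824*m^4 - 1.0276*m^3 - 9.8478*m^2 + 16.5426*m + 3.2508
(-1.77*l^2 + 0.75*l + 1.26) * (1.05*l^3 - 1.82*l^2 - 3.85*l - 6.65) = -1.8585*l^5 + 4.0089*l^4 + 6.7725*l^3 + 6.5898*l^2 - 9.8385*l - 8.379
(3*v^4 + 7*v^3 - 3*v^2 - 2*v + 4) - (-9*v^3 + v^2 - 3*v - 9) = 3*v^4 + 16*v^3 - 4*v^2 + v + 13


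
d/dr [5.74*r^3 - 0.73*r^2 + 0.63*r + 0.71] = 17.22*r^2 - 1.46*r + 0.63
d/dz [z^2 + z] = 2*z + 1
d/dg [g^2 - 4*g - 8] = 2*g - 4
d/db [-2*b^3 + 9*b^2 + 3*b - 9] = -6*b^2 + 18*b + 3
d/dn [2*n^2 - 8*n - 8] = 4*n - 8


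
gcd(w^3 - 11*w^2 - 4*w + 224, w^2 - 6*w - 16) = w - 8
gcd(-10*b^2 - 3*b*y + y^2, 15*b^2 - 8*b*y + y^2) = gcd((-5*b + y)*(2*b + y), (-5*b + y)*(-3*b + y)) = -5*b + y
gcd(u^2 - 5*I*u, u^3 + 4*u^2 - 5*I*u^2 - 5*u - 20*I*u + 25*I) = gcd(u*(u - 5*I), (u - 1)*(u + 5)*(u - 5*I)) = u - 5*I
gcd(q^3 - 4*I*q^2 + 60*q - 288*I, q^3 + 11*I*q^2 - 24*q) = q + 8*I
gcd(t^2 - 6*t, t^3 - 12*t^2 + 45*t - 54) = t - 6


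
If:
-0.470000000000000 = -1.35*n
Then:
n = 0.35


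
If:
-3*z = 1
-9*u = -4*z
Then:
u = -4/27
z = -1/3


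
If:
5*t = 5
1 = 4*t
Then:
No Solution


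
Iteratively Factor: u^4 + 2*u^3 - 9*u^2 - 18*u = (u)*(u^3 + 2*u^2 - 9*u - 18) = u*(u + 2)*(u^2 - 9) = u*(u - 3)*(u + 2)*(u + 3)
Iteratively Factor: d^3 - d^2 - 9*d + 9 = (d + 3)*(d^2 - 4*d + 3) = (d - 1)*(d + 3)*(d - 3)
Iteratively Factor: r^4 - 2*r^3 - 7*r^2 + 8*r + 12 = (r + 2)*(r^3 - 4*r^2 + r + 6) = (r - 2)*(r + 2)*(r^2 - 2*r - 3) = (r - 3)*(r - 2)*(r + 2)*(r + 1)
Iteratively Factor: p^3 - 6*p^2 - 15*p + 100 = (p - 5)*(p^2 - p - 20) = (p - 5)^2*(p + 4)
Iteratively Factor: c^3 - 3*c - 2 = (c + 1)*(c^2 - c - 2) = (c - 2)*(c + 1)*(c + 1)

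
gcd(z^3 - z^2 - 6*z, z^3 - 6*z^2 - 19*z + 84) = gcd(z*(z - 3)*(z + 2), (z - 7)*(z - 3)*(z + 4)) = z - 3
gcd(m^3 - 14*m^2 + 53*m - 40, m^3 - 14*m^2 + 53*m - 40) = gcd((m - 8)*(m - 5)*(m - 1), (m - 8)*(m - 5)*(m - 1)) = m^3 - 14*m^2 + 53*m - 40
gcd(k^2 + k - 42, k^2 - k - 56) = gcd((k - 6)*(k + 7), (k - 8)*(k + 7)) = k + 7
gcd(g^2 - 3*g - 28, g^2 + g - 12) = g + 4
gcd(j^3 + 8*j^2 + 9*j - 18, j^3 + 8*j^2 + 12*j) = j + 6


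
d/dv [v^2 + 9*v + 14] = 2*v + 9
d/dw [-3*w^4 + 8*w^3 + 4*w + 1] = -12*w^3 + 24*w^2 + 4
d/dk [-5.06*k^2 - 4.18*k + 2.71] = -10.12*k - 4.18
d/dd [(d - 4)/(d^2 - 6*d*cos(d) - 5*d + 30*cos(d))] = (-6*d^2*sin(d) - d^2 + 54*d*sin(d) + 8*d - 120*sin(d) + 6*cos(d) - 20)/((d - 5)^2*(d - 6*cos(d))^2)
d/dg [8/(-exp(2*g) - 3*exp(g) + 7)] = (16*exp(g) + 24)*exp(g)/(exp(2*g) + 3*exp(g) - 7)^2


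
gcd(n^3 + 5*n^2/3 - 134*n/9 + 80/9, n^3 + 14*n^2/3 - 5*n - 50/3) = n + 5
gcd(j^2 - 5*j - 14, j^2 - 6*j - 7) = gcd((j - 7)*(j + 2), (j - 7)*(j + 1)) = j - 7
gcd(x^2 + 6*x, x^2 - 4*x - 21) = 1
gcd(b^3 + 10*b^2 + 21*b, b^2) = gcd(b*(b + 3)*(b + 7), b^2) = b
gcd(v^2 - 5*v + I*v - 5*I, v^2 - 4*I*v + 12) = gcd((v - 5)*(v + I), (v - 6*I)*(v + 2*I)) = 1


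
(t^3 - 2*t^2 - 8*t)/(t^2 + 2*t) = t - 4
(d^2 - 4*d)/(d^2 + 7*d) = (d - 4)/(d + 7)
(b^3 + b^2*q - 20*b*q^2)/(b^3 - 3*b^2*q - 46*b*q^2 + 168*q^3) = b*(-b - 5*q)/(-b^2 - b*q + 42*q^2)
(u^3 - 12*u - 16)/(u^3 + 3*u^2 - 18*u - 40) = (u + 2)/(u + 5)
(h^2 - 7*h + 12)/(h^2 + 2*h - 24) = (h - 3)/(h + 6)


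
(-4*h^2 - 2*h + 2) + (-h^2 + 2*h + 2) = 4 - 5*h^2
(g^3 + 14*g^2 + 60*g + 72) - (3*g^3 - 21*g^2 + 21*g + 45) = -2*g^3 + 35*g^2 + 39*g + 27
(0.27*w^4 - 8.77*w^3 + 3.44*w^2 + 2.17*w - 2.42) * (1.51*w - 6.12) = 0.4077*w^5 - 14.8951*w^4 + 58.8668*w^3 - 17.7761*w^2 - 16.9346*w + 14.8104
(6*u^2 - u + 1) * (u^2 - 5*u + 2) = 6*u^4 - 31*u^3 + 18*u^2 - 7*u + 2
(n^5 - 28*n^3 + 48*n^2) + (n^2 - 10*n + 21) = n^5 - 28*n^3 + 49*n^2 - 10*n + 21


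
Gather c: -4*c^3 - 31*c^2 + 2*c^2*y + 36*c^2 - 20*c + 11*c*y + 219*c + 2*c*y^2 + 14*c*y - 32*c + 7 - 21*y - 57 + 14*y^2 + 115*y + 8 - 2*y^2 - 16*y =-4*c^3 + c^2*(2*y + 5) + c*(2*y^2 + 25*y + 167) + 12*y^2 + 78*y - 42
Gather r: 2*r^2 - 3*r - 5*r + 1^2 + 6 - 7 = 2*r^2 - 8*r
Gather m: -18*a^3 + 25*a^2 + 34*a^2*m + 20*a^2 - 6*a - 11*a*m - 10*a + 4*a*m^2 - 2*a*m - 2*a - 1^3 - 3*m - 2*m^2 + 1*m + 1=-18*a^3 + 45*a^2 - 18*a + m^2*(4*a - 2) + m*(34*a^2 - 13*a - 2)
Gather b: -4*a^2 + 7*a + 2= -4*a^2 + 7*a + 2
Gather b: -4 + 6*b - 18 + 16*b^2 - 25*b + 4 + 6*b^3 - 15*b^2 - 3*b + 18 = 6*b^3 + b^2 - 22*b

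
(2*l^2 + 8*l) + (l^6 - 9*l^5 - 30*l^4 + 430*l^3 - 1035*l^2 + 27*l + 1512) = l^6 - 9*l^5 - 30*l^4 + 430*l^3 - 1033*l^2 + 35*l + 1512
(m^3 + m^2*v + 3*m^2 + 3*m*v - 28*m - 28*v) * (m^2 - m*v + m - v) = m^5 + 4*m^4 - m^3*v^2 - 25*m^3 - 4*m^2*v^2 - 28*m^2 + 25*m*v^2 + 28*v^2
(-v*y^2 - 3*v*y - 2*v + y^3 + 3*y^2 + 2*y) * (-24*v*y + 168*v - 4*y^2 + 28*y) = 24*v^2*y^3 - 96*v^2*y^2 - 456*v^2*y - 336*v^2 - 20*v*y^4 + 80*v*y^3 + 380*v*y^2 + 280*v*y - 4*y^5 + 16*y^4 + 76*y^3 + 56*y^2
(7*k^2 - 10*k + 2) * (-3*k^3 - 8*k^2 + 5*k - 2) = -21*k^5 - 26*k^4 + 109*k^3 - 80*k^2 + 30*k - 4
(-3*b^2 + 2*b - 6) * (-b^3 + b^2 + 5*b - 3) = 3*b^5 - 5*b^4 - 7*b^3 + 13*b^2 - 36*b + 18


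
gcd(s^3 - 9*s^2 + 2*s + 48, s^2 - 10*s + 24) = 1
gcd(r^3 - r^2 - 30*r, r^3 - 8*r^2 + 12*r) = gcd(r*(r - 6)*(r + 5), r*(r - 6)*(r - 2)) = r^2 - 6*r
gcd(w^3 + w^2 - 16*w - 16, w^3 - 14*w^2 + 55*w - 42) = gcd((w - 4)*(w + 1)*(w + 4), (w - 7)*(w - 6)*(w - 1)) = 1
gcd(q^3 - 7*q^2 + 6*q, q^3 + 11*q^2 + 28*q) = q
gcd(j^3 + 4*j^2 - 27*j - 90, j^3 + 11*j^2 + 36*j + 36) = j^2 + 9*j + 18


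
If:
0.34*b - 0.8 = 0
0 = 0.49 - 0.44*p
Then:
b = 2.35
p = 1.11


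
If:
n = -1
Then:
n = -1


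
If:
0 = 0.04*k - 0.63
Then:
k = 15.75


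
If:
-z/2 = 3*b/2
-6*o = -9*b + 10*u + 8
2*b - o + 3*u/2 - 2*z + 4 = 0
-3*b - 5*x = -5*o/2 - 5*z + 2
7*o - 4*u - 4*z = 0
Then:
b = -648/2077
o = -128/2077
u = -2168/2077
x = 1438/2077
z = 1944/2077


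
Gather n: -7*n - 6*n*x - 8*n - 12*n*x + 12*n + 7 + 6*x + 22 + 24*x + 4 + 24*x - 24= n*(-18*x - 3) + 54*x + 9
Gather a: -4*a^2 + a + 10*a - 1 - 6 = -4*a^2 + 11*a - 7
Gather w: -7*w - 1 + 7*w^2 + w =7*w^2 - 6*w - 1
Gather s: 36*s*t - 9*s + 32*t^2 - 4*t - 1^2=s*(36*t - 9) + 32*t^2 - 4*t - 1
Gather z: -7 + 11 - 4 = 0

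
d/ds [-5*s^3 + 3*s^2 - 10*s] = -15*s^2 + 6*s - 10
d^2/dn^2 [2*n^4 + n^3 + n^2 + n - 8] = 24*n^2 + 6*n + 2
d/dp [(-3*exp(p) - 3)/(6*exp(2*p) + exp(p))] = 3*(6*exp(2*p) + 12*exp(p) + 1)*exp(-p)/(36*exp(2*p) + 12*exp(p) + 1)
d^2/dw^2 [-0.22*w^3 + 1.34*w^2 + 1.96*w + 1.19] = 2.68 - 1.32*w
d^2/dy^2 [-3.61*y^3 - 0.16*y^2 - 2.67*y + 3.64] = -21.66*y - 0.32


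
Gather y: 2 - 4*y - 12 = -4*y - 10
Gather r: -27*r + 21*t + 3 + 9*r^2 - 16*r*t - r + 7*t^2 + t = 9*r^2 + r*(-16*t - 28) + 7*t^2 + 22*t + 3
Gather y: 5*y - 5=5*y - 5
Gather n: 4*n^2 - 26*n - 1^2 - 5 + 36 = 4*n^2 - 26*n + 30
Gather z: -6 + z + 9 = z + 3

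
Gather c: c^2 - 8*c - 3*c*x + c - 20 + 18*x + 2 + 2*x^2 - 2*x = c^2 + c*(-3*x - 7) + 2*x^2 + 16*x - 18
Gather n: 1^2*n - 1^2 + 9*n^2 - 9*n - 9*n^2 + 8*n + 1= 0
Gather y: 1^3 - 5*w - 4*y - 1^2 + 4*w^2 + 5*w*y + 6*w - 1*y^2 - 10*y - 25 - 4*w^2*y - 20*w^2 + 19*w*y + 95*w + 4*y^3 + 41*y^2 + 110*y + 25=-16*w^2 + 96*w + 4*y^3 + 40*y^2 + y*(-4*w^2 + 24*w + 96)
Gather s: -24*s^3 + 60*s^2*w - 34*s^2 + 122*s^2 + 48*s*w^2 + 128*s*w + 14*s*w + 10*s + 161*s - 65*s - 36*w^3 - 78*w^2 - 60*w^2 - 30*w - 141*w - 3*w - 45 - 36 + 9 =-24*s^3 + s^2*(60*w + 88) + s*(48*w^2 + 142*w + 106) - 36*w^3 - 138*w^2 - 174*w - 72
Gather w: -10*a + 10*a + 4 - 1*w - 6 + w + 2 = 0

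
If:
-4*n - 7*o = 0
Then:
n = -7*o/4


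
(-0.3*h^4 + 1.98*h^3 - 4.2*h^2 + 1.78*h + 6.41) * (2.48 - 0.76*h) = 0.228*h^5 - 2.2488*h^4 + 8.1024*h^3 - 11.7688*h^2 - 0.4572*h + 15.8968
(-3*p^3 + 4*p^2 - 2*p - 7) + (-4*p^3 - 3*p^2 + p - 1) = -7*p^3 + p^2 - p - 8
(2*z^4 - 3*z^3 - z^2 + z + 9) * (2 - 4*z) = -8*z^5 + 16*z^4 - 2*z^3 - 6*z^2 - 34*z + 18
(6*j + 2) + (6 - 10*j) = 8 - 4*j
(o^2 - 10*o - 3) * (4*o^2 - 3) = 4*o^4 - 40*o^3 - 15*o^2 + 30*o + 9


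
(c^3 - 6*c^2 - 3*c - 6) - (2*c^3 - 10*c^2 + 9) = -c^3 + 4*c^2 - 3*c - 15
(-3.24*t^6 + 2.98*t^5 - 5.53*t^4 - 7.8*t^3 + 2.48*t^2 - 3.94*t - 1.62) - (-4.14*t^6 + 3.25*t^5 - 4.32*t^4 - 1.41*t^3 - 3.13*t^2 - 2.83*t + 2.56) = 0.899999999999999*t^6 - 0.27*t^5 - 1.21*t^4 - 6.39*t^3 + 5.61*t^2 - 1.11*t - 4.18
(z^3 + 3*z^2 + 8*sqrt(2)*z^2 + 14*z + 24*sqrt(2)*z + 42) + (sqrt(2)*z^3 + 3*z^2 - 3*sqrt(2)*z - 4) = z^3 + sqrt(2)*z^3 + 6*z^2 + 8*sqrt(2)*z^2 + 14*z + 21*sqrt(2)*z + 38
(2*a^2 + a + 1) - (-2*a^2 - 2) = 4*a^2 + a + 3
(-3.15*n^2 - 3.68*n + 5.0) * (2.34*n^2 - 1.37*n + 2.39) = -7.371*n^4 - 4.2957*n^3 + 9.2131*n^2 - 15.6452*n + 11.95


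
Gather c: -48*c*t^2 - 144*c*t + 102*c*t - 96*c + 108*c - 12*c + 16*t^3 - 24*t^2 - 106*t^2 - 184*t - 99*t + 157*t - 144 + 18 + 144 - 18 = c*(-48*t^2 - 42*t) + 16*t^3 - 130*t^2 - 126*t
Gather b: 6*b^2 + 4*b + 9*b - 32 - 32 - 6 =6*b^2 + 13*b - 70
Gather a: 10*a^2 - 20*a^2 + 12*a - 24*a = -10*a^2 - 12*a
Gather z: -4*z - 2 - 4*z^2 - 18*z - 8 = -4*z^2 - 22*z - 10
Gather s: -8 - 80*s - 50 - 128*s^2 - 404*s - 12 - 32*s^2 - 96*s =-160*s^2 - 580*s - 70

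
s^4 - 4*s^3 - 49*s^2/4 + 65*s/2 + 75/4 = (s - 5)*(s - 5/2)*(s + 1/2)*(s + 3)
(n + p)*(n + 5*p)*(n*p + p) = n^3*p + 6*n^2*p^2 + n^2*p + 5*n*p^3 + 6*n*p^2 + 5*p^3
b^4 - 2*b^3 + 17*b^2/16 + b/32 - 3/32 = (b - 1)*(b - 3/4)*(b - 1/2)*(b + 1/4)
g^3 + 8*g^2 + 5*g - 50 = (g - 2)*(g + 5)^2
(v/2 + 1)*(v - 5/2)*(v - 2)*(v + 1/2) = v^4/2 - v^3 - 21*v^2/8 + 4*v + 5/2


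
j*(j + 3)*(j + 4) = j^3 + 7*j^2 + 12*j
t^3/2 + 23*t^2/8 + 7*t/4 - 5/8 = (t/2 + 1/2)*(t - 1/4)*(t + 5)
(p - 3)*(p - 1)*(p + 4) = p^3 - 13*p + 12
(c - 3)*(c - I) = c^2 - 3*c - I*c + 3*I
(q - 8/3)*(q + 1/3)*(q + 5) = q^3 + 8*q^2/3 - 113*q/9 - 40/9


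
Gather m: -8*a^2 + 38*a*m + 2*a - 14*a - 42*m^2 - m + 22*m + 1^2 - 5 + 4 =-8*a^2 - 12*a - 42*m^2 + m*(38*a + 21)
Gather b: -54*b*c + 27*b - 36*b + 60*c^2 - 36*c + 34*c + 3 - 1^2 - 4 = b*(-54*c - 9) + 60*c^2 - 2*c - 2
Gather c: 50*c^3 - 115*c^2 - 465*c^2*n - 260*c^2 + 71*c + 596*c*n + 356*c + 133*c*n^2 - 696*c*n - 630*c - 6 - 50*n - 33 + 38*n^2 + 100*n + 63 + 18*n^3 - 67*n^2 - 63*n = 50*c^3 + c^2*(-465*n - 375) + c*(133*n^2 - 100*n - 203) + 18*n^3 - 29*n^2 - 13*n + 24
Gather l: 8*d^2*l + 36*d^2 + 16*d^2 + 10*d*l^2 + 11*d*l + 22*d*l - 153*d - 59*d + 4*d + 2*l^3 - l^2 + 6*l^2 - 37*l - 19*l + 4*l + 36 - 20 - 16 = 52*d^2 - 208*d + 2*l^3 + l^2*(10*d + 5) + l*(8*d^2 + 33*d - 52)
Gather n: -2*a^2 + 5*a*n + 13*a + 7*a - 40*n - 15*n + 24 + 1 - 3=-2*a^2 + 20*a + n*(5*a - 55) + 22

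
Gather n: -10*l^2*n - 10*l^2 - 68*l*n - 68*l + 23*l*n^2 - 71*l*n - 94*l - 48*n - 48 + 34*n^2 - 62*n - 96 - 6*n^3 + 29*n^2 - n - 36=-10*l^2 - 162*l - 6*n^3 + n^2*(23*l + 63) + n*(-10*l^2 - 139*l - 111) - 180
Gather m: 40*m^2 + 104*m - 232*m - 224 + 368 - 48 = 40*m^2 - 128*m + 96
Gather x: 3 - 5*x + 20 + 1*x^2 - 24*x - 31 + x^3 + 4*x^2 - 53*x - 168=x^3 + 5*x^2 - 82*x - 176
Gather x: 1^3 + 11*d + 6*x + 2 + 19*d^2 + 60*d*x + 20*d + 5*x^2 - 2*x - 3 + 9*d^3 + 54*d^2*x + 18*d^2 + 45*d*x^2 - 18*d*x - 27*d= 9*d^3 + 37*d^2 + 4*d + x^2*(45*d + 5) + x*(54*d^2 + 42*d + 4)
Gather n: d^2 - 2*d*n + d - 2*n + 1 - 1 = d^2 + d + n*(-2*d - 2)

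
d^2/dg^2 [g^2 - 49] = 2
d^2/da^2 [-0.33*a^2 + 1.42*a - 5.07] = -0.660000000000000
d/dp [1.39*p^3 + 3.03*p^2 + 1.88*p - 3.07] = 4.17*p^2 + 6.06*p + 1.88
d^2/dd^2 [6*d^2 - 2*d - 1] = 12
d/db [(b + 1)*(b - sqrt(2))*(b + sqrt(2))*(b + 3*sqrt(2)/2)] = 4*b^3 + 3*b^2 + 9*sqrt(2)*b^2/2 - 4*b + 3*sqrt(2)*b - 3*sqrt(2) - 2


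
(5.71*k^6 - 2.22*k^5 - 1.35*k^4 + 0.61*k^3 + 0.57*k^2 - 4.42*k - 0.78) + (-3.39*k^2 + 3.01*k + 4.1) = 5.71*k^6 - 2.22*k^5 - 1.35*k^4 + 0.61*k^3 - 2.82*k^2 - 1.41*k + 3.32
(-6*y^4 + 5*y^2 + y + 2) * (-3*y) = 18*y^5 - 15*y^3 - 3*y^2 - 6*y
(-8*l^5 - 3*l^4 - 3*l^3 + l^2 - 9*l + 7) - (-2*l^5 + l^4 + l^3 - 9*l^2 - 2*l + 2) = -6*l^5 - 4*l^4 - 4*l^3 + 10*l^2 - 7*l + 5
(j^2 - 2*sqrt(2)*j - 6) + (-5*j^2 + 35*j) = -4*j^2 - 2*sqrt(2)*j + 35*j - 6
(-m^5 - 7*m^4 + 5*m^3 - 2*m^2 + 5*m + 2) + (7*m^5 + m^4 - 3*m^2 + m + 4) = 6*m^5 - 6*m^4 + 5*m^3 - 5*m^2 + 6*m + 6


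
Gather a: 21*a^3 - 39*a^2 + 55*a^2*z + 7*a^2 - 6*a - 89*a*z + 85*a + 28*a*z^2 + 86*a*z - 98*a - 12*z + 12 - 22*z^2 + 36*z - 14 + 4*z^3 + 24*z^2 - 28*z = 21*a^3 + a^2*(55*z - 32) + a*(28*z^2 - 3*z - 19) + 4*z^3 + 2*z^2 - 4*z - 2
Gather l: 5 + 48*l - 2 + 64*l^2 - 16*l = 64*l^2 + 32*l + 3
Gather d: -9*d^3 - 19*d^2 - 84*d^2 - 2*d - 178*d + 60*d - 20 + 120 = -9*d^3 - 103*d^2 - 120*d + 100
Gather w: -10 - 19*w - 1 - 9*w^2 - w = -9*w^2 - 20*w - 11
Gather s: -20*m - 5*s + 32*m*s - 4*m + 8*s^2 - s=-24*m + 8*s^2 + s*(32*m - 6)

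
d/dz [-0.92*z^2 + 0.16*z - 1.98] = 0.16 - 1.84*z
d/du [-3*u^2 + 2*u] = 2 - 6*u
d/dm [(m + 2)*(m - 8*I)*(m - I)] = 3*m^2 + m*(4 - 18*I) - 8 - 18*I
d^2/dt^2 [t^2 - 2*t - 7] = 2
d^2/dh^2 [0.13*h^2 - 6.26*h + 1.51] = 0.260000000000000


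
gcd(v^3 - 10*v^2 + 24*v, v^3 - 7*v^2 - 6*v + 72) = v^2 - 10*v + 24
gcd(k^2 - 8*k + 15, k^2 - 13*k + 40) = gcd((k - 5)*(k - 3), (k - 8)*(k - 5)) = k - 5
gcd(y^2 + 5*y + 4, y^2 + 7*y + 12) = y + 4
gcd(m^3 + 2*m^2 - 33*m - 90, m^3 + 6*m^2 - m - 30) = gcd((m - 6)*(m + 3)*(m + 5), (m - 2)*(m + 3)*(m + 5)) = m^2 + 8*m + 15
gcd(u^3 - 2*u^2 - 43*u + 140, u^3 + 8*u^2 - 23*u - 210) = u^2 + 2*u - 35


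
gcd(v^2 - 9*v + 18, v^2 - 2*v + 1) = 1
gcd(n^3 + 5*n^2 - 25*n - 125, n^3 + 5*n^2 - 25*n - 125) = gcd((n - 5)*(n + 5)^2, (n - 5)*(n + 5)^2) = n^3 + 5*n^2 - 25*n - 125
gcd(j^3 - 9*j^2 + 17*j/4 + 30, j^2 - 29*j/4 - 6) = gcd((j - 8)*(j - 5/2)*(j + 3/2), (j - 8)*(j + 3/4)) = j - 8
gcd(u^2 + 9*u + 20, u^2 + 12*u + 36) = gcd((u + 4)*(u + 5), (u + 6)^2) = 1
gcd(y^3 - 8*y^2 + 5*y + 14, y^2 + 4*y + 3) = y + 1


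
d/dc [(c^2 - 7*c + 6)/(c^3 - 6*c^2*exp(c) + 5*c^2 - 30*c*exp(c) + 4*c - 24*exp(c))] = ((2*c - 7)*(c^3 - 6*c^2*exp(c) + 5*c^2 - 30*c*exp(c) + 4*c - 24*exp(c)) + (c^2 - 7*c + 6)*(6*c^2*exp(c) - 3*c^2 + 42*c*exp(c) - 10*c + 54*exp(c) - 4))/(c^3 - 6*c^2*exp(c) + 5*c^2 - 30*c*exp(c) + 4*c - 24*exp(c))^2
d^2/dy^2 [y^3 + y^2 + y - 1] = 6*y + 2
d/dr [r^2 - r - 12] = 2*r - 1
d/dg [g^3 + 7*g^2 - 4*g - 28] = 3*g^2 + 14*g - 4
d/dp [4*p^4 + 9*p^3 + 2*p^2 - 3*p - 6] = 16*p^3 + 27*p^2 + 4*p - 3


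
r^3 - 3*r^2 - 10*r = r*(r - 5)*(r + 2)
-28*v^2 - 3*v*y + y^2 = (-7*v + y)*(4*v + y)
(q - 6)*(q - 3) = q^2 - 9*q + 18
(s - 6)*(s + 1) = s^2 - 5*s - 6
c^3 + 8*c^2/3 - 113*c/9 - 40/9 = (c - 8/3)*(c + 1/3)*(c + 5)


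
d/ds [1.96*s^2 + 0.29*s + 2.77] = 3.92*s + 0.29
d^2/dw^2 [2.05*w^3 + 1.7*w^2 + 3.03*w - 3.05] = 12.3*w + 3.4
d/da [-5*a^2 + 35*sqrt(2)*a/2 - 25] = -10*a + 35*sqrt(2)/2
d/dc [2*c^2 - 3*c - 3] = 4*c - 3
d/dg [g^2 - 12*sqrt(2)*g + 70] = 2*g - 12*sqrt(2)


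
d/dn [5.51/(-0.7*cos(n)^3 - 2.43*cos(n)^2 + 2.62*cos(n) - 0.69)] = (-11.571*cos(n)^2 - 26.7786*cos(n) + 14.4362)*sin(n)/(0.7*cos(n)^3 + 2.43*cos(n)^2 - 2.62*cos(n) + 0.69)^2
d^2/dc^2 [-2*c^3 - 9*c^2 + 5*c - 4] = -12*c - 18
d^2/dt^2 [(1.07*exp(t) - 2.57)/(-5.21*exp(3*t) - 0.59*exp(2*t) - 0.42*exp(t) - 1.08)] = (-116.176748*exp(6*t) + 617.975814*exp(5*t) + 95.892182*exp(4*t) + 93.35975*exp(3*t) - 124.146522*exp(2*t) - 5.611716*exp(t) - 2.4138)*exp(t)/(141.420761*exp(9*t) + 48.045057*exp(8*t) + 39.642369*exp(7*t) + 95.898491*exp(6*t) + 23.11461*exp(5*t) + 15.619608*exp(4*t) + 19.910664*exp(3*t) + 2.636064*exp(2*t) + 1.469664*exp(t) + 1.259712)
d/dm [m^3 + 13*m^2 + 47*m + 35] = 3*m^2 + 26*m + 47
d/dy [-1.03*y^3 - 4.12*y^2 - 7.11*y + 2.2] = -3.09*y^2 - 8.24*y - 7.11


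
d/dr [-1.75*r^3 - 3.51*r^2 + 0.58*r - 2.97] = -5.25*r^2 - 7.02*r + 0.58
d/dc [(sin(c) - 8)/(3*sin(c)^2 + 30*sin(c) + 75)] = (21 - sin(c))*cos(c)/(3*(sin(c) + 5)^3)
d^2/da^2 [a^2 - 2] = 2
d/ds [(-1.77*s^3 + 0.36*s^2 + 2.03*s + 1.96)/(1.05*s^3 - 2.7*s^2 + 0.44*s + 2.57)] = (4.401*s^4 - 5.8206*s^3 - 14.1813*s^2 + 12.4344*s + 4.3547)/(1.1025*s^6 - 5.67*s^5 + 8.214*s^4 + 3.021*s^3 - 13.6844*s^2 + 2.2616*s + 6.6049)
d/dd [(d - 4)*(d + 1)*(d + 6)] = 3*d^2 + 6*d - 22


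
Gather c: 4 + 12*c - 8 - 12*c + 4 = 0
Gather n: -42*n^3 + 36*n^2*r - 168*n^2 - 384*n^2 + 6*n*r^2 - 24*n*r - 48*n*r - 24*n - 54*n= -42*n^3 + n^2*(36*r - 552) + n*(6*r^2 - 72*r - 78)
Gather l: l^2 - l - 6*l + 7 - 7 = l^2 - 7*l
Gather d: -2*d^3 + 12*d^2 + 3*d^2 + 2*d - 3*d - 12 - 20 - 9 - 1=-2*d^3 + 15*d^2 - d - 42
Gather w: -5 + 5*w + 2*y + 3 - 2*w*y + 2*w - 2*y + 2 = w*(7 - 2*y)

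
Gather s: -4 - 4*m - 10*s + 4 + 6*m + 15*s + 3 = 2*m + 5*s + 3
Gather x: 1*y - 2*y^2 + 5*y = -2*y^2 + 6*y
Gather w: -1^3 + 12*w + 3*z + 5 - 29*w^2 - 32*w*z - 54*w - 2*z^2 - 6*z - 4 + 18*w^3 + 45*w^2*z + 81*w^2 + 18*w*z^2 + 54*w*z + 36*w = 18*w^3 + w^2*(45*z + 52) + w*(18*z^2 + 22*z - 6) - 2*z^2 - 3*z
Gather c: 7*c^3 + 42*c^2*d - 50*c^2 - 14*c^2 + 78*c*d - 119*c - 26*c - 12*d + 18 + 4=7*c^3 + c^2*(42*d - 64) + c*(78*d - 145) - 12*d + 22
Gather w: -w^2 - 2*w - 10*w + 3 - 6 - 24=-w^2 - 12*w - 27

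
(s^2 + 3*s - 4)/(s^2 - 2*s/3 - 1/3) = 3*(s + 4)/(3*s + 1)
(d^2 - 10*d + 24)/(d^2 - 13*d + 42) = (d - 4)/(d - 7)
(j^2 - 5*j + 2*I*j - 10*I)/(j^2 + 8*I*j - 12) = (j - 5)/(j + 6*I)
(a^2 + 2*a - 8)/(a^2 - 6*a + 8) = (a + 4)/(a - 4)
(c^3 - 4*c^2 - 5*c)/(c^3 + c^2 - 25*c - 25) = c/(c + 5)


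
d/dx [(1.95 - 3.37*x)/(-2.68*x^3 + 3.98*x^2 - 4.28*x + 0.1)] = (-18.0632*x^3 + 29.0906*x^2 - 15.522*x + 8.009)/(7.1824*x^6 - 21.3328*x^5 + 38.7812*x^4 - 34.6048*x^3 + 19.1144*x^2 - 0.856*x + 0.01)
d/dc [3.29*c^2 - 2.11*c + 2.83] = 6.58*c - 2.11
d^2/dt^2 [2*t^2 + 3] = 4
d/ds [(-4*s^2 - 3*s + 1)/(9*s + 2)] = (-36*s^2 - 16*s - 15)/(81*s^2 + 36*s + 4)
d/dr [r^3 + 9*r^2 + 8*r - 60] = 3*r^2 + 18*r + 8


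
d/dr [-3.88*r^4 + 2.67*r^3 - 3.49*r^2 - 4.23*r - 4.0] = -15.52*r^3 + 8.01*r^2 - 6.98*r - 4.23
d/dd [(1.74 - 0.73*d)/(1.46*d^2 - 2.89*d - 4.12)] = (1.0658*d^2 - 5.0808*d + 8.0362)/(2.1316*d^4 - 8.4388*d^3 - 3.6783*d^2 + 23.8136*d + 16.9744)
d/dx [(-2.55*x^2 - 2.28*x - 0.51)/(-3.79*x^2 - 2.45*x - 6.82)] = (-2.3937*x^2 + 30.9162*x + 14.3001)/(14.3641*x^4 + 18.571*x^3 + 57.6981*x^2 + 33.418*x + 46.5124)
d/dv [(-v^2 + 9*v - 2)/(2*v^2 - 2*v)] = (-4*v^2 + 2*v - 1)/(v^2*(v^2 - 2*v + 1))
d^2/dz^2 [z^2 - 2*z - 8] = 2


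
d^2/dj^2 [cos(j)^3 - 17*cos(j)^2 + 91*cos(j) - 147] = -367*cos(j)/4 + 34*cos(2*j) - 9*cos(3*j)/4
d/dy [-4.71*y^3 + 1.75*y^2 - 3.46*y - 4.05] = -14.13*y^2 + 3.5*y - 3.46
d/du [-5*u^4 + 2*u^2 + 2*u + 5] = -20*u^3 + 4*u + 2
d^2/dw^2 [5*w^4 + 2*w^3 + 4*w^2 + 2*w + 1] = 60*w^2 + 12*w + 8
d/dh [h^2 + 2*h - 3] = 2*h + 2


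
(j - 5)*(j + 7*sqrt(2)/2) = j^2 - 5*j + 7*sqrt(2)*j/2 - 35*sqrt(2)/2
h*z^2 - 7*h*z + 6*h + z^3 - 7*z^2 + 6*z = (h + z)*(z - 6)*(z - 1)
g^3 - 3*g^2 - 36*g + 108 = (g - 6)*(g - 3)*(g + 6)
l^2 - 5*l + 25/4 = (l - 5/2)^2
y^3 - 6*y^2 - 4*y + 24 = (y - 6)*(y - 2)*(y + 2)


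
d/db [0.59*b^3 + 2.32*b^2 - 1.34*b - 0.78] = 1.77*b^2 + 4.64*b - 1.34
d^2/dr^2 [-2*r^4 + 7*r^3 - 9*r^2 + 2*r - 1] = -24*r^2 + 42*r - 18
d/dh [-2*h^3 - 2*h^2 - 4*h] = -6*h^2 - 4*h - 4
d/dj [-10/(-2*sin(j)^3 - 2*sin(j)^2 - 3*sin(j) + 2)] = 10*(-4*sin(j) + 3*cos(2*j) - 6)*cos(j)/(2*sin(j)^3 + 2*sin(j)^2 + 3*sin(j) - 2)^2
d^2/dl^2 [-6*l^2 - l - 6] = -12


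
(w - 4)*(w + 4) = w^2 - 16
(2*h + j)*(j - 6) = 2*h*j - 12*h + j^2 - 6*j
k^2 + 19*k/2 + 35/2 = (k + 5/2)*(k + 7)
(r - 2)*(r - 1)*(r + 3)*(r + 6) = r^4 + 6*r^3 - 7*r^2 - 36*r + 36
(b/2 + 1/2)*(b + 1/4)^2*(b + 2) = b^4/2 + 7*b^3/4 + 57*b^2/32 + 19*b/32 + 1/16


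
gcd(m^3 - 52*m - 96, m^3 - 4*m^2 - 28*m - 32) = m^2 - 6*m - 16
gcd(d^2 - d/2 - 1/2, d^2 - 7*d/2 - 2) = d + 1/2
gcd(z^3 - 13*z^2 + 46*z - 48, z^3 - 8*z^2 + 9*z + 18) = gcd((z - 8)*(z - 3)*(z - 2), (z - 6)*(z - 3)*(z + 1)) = z - 3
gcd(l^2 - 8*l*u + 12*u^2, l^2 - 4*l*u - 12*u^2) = -l + 6*u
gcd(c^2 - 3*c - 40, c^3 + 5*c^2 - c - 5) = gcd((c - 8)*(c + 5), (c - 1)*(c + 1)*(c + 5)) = c + 5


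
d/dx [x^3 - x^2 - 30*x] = 3*x^2 - 2*x - 30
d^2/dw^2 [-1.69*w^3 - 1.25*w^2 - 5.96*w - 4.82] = -10.14*w - 2.5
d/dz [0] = 0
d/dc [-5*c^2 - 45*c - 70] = -10*c - 45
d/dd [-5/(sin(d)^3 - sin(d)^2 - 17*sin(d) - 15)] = 5*(3*sin(d)^2 - 2*sin(d) - 17)*cos(d)/(-sin(d)^3 + sin(d)^2 + 17*sin(d) + 15)^2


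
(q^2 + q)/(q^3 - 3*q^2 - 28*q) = (q + 1)/(q^2 - 3*q - 28)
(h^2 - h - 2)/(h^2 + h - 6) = (h + 1)/(h + 3)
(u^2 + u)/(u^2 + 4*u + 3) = u/(u + 3)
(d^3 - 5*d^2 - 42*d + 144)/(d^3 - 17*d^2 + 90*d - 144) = (d + 6)/(d - 6)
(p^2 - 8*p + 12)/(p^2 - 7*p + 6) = (p - 2)/(p - 1)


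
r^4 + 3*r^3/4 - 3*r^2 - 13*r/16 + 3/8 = (r - 3/2)*(r - 1/4)*(r + 1/2)*(r + 2)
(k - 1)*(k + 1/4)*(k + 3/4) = k^3 - 13*k/16 - 3/16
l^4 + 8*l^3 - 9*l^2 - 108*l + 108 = (l - 3)*(l - 1)*(l + 6)^2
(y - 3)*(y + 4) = y^2 + y - 12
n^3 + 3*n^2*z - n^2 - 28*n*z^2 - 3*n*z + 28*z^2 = (n - 1)*(n - 4*z)*(n + 7*z)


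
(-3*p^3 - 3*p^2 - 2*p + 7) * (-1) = 3*p^3 + 3*p^2 + 2*p - 7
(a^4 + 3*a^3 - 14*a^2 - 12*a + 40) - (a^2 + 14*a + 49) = a^4 + 3*a^3 - 15*a^2 - 26*a - 9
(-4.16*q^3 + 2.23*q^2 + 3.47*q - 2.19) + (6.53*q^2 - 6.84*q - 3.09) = -4.16*q^3 + 8.76*q^2 - 3.37*q - 5.28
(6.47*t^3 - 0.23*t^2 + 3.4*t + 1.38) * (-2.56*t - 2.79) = -16.5632*t^4 - 17.4625*t^3 - 8.0623*t^2 - 13.0188*t - 3.8502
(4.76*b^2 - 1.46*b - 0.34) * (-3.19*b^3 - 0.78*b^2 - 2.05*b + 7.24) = -15.1844*b^5 + 0.9446*b^4 - 7.5346*b^3 + 37.7206*b^2 - 9.8734*b - 2.4616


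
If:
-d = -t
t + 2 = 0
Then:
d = -2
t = -2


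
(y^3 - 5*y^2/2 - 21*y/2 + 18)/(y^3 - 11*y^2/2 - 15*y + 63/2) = (y - 4)/(y - 7)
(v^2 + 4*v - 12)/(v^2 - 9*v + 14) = (v + 6)/(v - 7)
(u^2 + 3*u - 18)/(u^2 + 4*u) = (u^2 + 3*u - 18)/(u*(u + 4))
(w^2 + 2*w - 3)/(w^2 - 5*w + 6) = (w^2 + 2*w - 3)/(w^2 - 5*w + 6)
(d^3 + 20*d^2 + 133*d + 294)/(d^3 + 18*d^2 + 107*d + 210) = (d + 7)/(d + 5)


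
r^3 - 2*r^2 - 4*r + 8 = (r - 2)^2*(r + 2)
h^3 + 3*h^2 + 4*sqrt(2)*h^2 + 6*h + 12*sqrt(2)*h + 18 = (h + 3)*(h + sqrt(2))*(h + 3*sqrt(2))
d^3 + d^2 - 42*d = d*(d - 6)*(d + 7)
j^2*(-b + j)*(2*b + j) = -2*b^2*j^2 + b*j^3 + j^4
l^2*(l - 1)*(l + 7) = l^4 + 6*l^3 - 7*l^2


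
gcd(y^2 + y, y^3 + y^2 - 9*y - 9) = y + 1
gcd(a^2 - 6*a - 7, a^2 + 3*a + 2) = a + 1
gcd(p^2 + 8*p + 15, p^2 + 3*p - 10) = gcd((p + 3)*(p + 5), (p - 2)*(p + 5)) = p + 5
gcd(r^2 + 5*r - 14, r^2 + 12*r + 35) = r + 7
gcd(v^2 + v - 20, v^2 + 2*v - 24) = v - 4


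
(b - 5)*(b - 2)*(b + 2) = b^3 - 5*b^2 - 4*b + 20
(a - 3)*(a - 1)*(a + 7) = a^3 + 3*a^2 - 25*a + 21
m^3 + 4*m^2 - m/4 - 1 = (m - 1/2)*(m + 1/2)*(m + 4)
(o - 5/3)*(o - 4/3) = o^2 - 3*o + 20/9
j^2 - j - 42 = (j - 7)*(j + 6)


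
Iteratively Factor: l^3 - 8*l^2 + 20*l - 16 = (l - 4)*(l^2 - 4*l + 4) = (l - 4)*(l - 2)*(l - 2)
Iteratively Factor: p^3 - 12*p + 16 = (p - 2)*(p^2 + 2*p - 8) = (p - 2)*(p + 4)*(p - 2)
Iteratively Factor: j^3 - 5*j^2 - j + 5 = (j - 1)*(j^2 - 4*j - 5) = (j - 1)*(j + 1)*(j - 5)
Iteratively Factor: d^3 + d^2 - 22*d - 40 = (d - 5)*(d^2 + 6*d + 8) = (d - 5)*(d + 2)*(d + 4)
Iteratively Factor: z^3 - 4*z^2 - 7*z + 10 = (z - 1)*(z^2 - 3*z - 10) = (z - 1)*(z + 2)*(z - 5)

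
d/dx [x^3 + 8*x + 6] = 3*x^2 + 8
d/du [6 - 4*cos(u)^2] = 4*sin(2*u)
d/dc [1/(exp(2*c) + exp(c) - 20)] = (-2*exp(c) - 1)*exp(c)/(exp(2*c) + exp(c) - 20)^2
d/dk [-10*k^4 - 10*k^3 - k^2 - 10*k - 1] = -40*k^3 - 30*k^2 - 2*k - 10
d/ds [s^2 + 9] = 2*s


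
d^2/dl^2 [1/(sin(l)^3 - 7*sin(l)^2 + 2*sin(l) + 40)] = (-9*sin(l)^6 + 77*sin(l)^5 - 188*sin(l)^4 + 290*sin(l)^3 - 818*sin(l)^2 - 244*sin(l) + 568)/(sin(l)^3 - 7*sin(l)^2 + 2*sin(l) + 40)^3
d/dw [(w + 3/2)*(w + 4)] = 2*w + 11/2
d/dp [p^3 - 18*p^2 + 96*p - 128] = 3*p^2 - 36*p + 96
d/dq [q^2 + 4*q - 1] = 2*q + 4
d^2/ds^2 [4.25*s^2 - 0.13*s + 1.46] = 8.50000000000000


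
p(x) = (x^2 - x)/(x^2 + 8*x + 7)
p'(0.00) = -0.14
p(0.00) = 0.00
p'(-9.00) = 2.33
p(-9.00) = 5.62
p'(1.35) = 0.07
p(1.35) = 0.02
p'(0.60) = 0.03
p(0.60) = -0.02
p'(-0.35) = -0.58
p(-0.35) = 0.11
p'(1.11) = 0.07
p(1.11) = 0.01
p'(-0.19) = -0.31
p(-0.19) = 0.04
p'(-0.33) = -0.53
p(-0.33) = 0.10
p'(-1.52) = -0.92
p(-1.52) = -1.34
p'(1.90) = 0.08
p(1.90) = 0.07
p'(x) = (-2*x - 8)*(x^2 - x)/(x^2 + 8*x + 7)^2 + (2*x - 1)/(x^2 + 8*x + 7)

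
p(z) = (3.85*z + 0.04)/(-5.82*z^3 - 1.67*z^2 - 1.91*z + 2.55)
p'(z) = (3.85*z + 0.04)*(17.46*z^2 + 3.34*z + 1.91)/(-5.82*z^3 - 1.67*z^2 - 1.91*z + 2.55)^2 + 3.85/(-5.82*z^3 - 1.67*z^2 - 1.91*z + 2.55) = (44.814*z^3 + 7.1279*z^2 + 0.1336*z + 9.8939)/(33.8724*z^6 + 19.4388*z^5 + 25.0213*z^4 - 23.3026*z^3 - 4.8689*z^2 - 9.741*z + 6.5025)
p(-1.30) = -0.33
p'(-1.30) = -0.34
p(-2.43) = -0.12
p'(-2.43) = -0.09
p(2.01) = -0.14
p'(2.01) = 0.13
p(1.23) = -0.36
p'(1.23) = 0.60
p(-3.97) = -0.04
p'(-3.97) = -0.02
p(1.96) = -0.15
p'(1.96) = 0.14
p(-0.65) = -0.53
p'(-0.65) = 0.02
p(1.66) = -0.20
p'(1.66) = 0.23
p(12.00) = -0.00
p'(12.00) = 0.00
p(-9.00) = -0.01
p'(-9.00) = -0.00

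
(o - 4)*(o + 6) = o^2 + 2*o - 24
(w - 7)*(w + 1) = w^2 - 6*w - 7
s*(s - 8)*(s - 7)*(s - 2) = s^4 - 17*s^3 + 86*s^2 - 112*s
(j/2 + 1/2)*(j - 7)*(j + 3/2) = j^3/2 - 9*j^2/4 - 8*j - 21/4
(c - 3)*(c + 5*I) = c^2 - 3*c + 5*I*c - 15*I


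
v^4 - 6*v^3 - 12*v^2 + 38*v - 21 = (v - 7)*(v - 1)^2*(v + 3)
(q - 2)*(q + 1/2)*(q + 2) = q^3 + q^2/2 - 4*q - 2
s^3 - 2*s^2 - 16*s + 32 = (s - 4)*(s - 2)*(s + 4)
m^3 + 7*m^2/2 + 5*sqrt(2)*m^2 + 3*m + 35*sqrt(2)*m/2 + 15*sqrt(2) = (m + 3/2)*(m + 2)*(m + 5*sqrt(2))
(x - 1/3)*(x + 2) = x^2 + 5*x/3 - 2/3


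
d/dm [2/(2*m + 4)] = -1/(m + 2)^2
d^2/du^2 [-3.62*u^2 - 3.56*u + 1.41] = -7.24000000000000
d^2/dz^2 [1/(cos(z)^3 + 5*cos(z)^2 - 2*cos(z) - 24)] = ((-5*cos(z) + 40*cos(2*z) + 9*cos(3*z))*(cos(z)^3 + 5*cos(z)^2 - 2*cos(z) - 24)/4 + 2*(3*cos(z)^2 + 10*cos(z) - 2)^2*sin(z)^2)/(cos(z)^3 + 5*cos(z)^2 - 2*cos(z) - 24)^3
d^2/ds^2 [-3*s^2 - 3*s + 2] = -6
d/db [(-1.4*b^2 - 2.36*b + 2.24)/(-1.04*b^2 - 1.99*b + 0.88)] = (0.3316*b^2 + 2.1952*b + 2.3808)/(1.0816*b^4 + 4.1392*b^3 + 2.1297*b^2 - 3.5024*b + 0.7744)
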